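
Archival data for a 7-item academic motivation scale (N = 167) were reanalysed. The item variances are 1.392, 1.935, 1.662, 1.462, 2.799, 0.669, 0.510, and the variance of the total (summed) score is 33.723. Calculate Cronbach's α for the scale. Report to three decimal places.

sum of item variances = 1.392 + 1.935 + 1.662 + 1.462 + 2.799 + 0.669 + 0.510 = 10.429
α = (k/(k−1))·(1 − sum of item variances/Var(T)) = (7/6)·(1 − 10.429/33.723) = 0.806

Cronbach's α = 0.806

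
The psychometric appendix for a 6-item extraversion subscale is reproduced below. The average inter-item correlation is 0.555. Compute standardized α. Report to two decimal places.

Standardized α = k·r̄ / (1 + (k−1)·r̄) = 6 × 0.555 / (1 + 5 × 0.555)
  = 3.3300 / 3.7750 = 0.88

standardized α = 0.88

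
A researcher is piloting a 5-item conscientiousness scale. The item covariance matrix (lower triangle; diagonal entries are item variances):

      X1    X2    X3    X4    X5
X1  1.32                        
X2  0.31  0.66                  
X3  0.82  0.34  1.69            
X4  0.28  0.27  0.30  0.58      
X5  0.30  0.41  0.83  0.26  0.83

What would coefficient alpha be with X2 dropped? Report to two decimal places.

α = 0.74

Remaining items: X1, X3, X4, X5 (k = 4).
Σσᵢ² = 1.32 + 1.69 + 0.58 + 0.83 = 4.42
Var(T) = 4.42 + 2 × 2.79 = 10.00
α (item deleted) = (4/3)·(1 − 4.42/10.00) = 0.74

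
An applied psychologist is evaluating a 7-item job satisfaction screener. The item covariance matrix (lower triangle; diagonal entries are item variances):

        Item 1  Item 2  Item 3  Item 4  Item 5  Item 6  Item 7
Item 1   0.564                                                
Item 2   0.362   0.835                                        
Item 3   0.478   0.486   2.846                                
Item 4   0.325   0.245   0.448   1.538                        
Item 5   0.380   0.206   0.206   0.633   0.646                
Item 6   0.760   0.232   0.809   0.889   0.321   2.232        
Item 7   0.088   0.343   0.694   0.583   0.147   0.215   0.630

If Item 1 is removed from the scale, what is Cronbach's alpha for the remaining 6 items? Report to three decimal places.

α = 0.716

Remaining items: Item 2, Item 3, Item 4, Item 5, Item 6, Item 7 (k = 6).
sum of item variances = 0.835 + 2.846 + 1.538 + 0.646 + 2.232 + 0.630 = 8.727
Var(T) = 8.727 + 2 × 6.457 = 21.641
α (item deleted) = (6/5)·(1 − 8.727/21.641) = 0.716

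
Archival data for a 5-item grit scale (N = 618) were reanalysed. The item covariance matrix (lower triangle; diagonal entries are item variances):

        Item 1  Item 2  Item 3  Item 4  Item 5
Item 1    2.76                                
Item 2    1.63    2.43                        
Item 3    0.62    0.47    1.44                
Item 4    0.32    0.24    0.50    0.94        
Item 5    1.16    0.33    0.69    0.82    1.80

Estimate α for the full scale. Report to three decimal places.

α = 0.739

sum of item variances = 2.76 + 2.43 + 1.44 + 0.94 + 1.80 = 9.37
Sum of off-diagonal covariances = 6.78
σ²_T = 9.37 + 2 × 6.78 = 22.93
α = (k/(k−1))·(1 − sum of item variances/σ²_T) = (5/4)·(1 − 9.37/22.93) = 0.739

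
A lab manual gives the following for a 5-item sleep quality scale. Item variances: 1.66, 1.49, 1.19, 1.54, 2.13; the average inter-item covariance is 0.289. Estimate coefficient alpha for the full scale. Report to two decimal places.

sum of item variances = 1.66 + 1.49 + 1.19 + 1.54 + 2.13 = 8.01
Sum of the 10 distinct covariances = 10 × 0.289 = 2.890
Var(T) = sum of item variances + 2·Σcov = 8.01 + 2 × 2.890 = 13.790
α = (5/4)·(1 − 8.01/13.790) = 0.52

α = 0.52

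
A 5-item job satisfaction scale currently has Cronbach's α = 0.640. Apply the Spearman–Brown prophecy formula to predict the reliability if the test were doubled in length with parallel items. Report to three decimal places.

Length factor m = 2
α' = m·α / (1 + (m−1)·α)
   = 2 × 0.640 / (1 + (2 − 1) × 0.640)
   = 1.2800 / 1.6400 = 0.780

predicted reliability = 0.780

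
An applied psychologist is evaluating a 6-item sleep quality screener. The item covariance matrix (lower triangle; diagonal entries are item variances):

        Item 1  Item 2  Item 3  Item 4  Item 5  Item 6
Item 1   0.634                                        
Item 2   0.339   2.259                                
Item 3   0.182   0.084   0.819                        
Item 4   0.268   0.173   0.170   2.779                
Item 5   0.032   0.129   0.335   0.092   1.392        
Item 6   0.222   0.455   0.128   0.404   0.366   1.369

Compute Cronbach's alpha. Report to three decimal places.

α = 0.507

sum of item variances = 0.634 + 2.259 + 0.819 + 2.779 + 1.392 + 1.369 = 9.252
Sum of the distinct covariances = 3.379
σ²_T = 9.252 + 2 × 3.379 = 16.010
α = (k/(k−1))·(1 − sum of item variances/σ²_T) = (6/5)·(1 − 9.252/16.010) = 0.507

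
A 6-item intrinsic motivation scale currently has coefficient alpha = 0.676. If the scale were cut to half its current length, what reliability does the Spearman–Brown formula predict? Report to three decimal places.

Length factor m = 1/2
α' = m·α / (1 − (1−m)·α)
   = 1/2 × 0.676 / (1 − (1 − 1/2) × 0.676)
   = 0.3380 / 0.6620 = 0.511

predicted reliability = 0.511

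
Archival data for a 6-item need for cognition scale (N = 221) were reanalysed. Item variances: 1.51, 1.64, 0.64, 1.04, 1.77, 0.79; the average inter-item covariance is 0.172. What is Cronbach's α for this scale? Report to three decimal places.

Σσ²ᵢ = 1.51 + 1.64 + 0.64 + 1.04 + 1.77 + 0.79 = 7.39
Sum of the 15 distinct covariances = 15 × 0.172 = 2.580
σ²_T = Σσ²ᵢ + 2·Σcov = 7.39 + 2 × 2.580 = 12.550
α = (6/5)·(1 − 7.39/12.550) = 0.493

Cronbach's α = 0.493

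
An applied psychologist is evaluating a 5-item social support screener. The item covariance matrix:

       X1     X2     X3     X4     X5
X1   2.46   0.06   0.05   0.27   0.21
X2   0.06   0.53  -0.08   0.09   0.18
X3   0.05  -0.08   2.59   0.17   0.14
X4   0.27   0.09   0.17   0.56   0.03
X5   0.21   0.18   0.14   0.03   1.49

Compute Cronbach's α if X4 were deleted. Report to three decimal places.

Remaining items: X1, X2, X3, X5 (k = 4).
Σσᵢ² = 2.46 + 0.53 + 2.59 + 1.49 = 7.07
Var(T) = 7.07 + 2 × 0.56 = 8.19
α (item deleted) = (4/3)·(1 − 7.07/8.19) = 0.182

α = 0.182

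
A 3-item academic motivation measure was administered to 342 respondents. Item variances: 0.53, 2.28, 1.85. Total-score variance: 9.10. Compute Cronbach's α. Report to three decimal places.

Σσ²ᵢ = 0.53 + 2.28 + 1.85 = 4.66
α = (k/(k−1))·(1 − Σσ²ᵢ/σ²_total) = (3/2)·(1 − 4.66/9.10) = 0.732

α = 0.732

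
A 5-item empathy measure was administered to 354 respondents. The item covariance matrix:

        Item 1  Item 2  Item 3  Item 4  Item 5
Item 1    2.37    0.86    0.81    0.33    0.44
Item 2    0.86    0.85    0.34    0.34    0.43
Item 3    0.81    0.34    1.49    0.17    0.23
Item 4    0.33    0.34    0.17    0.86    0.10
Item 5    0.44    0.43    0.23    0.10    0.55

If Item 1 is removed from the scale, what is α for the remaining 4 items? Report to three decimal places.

Remaining items: Item 2, Item 3, Item 4, Item 5 (k = 4).
sum of item variances = 0.85 + 1.49 + 0.86 + 0.55 = 3.75
Var(T) = 3.75 + 2 × 1.61 = 6.97
α (item deleted) = (4/3)·(1 − 3.75/6.97) = 0.616

α = 0.616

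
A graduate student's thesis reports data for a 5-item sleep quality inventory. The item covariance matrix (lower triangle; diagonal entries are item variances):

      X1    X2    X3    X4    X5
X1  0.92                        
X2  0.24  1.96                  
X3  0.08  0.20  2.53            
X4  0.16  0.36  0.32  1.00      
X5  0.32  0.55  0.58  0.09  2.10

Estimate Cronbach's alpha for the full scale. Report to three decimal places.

ΣVar(i) = 0.92 + 1.96 + 2.53 + 1.00 + 2.10 = 8.51
Sum of off-diagonal covariances = 2.90
total variance = 8.51 + 2 × 2.90 = 14.31
α = (k/(k−1))·(1 − ΣVar(i)/total variance) = (5/4)·(1 − 8.51/14.31) = 0.507

α = 0.507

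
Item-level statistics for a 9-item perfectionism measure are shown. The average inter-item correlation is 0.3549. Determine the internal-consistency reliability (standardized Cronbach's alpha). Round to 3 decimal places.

α = 0.832

Standardized α = k·r̄ / (1 + (k−1)·r̄) = 9 × 0.3549 / (1 + 8 × 0.3549)
  = 3.1941 / 3.8392 = 0.832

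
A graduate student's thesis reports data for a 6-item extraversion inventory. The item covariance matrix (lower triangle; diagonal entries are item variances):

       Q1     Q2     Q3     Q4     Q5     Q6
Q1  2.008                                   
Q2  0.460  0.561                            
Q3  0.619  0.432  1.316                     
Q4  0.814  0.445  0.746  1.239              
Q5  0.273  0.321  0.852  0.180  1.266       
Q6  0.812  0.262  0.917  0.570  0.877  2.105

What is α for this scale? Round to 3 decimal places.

Σσ²ᵢ = 2.008 + 0.561 + 1.316 + 1.239 + 1.266 + 2.105 = 8.495
Sum of off-diagonal covariances = 8.580
total variance = 8.495 + 2 × 8.580 = 25.655
α = (k/(k−1))·(1 − Σσ²ᵢ/total variance) = (6/5)·(1 − 8.495/25.655) = 0.803

α = 0.803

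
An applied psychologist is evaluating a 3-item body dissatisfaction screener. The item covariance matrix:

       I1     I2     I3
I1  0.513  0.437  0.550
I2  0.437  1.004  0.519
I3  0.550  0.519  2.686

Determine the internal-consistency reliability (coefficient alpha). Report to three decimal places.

coefficient alpha = 0.626

Σσ²ᵢ = 0.513 + 1.004 + 2.686 = 4.203
Sum of the distinct covariances = 1.506
Var(T) = 4.203 + 2 × 1.506 = 7.215
α = (k/(k−1))·(1 − Σσ²ᵢ/Var(T)) = (3/2)·(1 − 4.203/7.215) = 0.626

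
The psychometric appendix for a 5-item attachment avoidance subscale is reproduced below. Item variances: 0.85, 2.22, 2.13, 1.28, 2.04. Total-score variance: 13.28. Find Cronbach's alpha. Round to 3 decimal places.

Cronbach's alpha = 0.448

ΣVar(i) = 0.85 + 2.22 + 2.13 + 1.28 + 2.04 = 8.52
α = (k/(k−1))·(1 − ΣVar(i)/σ²_total) = (5/4)·(1 − 8.52/13.28) = 0.448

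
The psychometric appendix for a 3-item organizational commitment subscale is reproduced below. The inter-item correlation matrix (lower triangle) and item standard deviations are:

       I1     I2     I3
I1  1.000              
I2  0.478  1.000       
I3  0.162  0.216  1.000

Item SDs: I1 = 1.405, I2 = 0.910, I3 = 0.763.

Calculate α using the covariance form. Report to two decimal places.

α = 0.53

Σσ²ᵢ = 1.405² + 0.910² + 0.763² = 3.3843
Covariances σ_ij = r_ij · s_i · s_j:
  σ(I1,I2) = 0.478 × 1.405 × 0.910 = 0.6111
  σ(I1,I3) = 0.162 × 1.405 × 0.763 = 0.1737
  σ(I2,I3) = 0.216 × 0.910 × 0.763 = 0.1500
σ²_T = Σσ²ᵢ + 2·Σσ_ij = 3.3843 + 2 × 0.9348 = 5.2539
α = (3/2)·(1 − 3.3843/5.2539) = 0.53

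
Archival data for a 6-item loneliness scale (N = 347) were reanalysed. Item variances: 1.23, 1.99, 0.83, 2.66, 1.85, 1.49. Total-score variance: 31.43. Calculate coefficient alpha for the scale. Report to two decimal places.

ΣVar(i) = 1.23 + 1.99 + 0.83 + 2.66 + 1.85 + 1.49 = 10.05
α = (k/(k−1))·(1 − ΣVar(i)/Var(T)) = (6/5)·(1 − 10.05/31.43) = 0.82

α = 0.82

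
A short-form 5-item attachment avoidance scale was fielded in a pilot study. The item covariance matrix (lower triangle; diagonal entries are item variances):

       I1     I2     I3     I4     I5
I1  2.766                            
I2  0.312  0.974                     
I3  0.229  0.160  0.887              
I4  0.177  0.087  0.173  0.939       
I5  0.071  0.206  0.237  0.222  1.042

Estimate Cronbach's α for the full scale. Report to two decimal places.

α = 0.45

Σσᵢ² = 2.766 + 0.974 + 0.887 + 0.939 + 1.042 = 6.608
Sum of the distinct covariances = 1.874
Var(T) = 6.608 + 2 × 1.874 = 10.356
α = (k/(k−1))·(1 − Σσᵢ²/Var(T)) = (5/4)·(1 − 6.608/10.356) = 0.45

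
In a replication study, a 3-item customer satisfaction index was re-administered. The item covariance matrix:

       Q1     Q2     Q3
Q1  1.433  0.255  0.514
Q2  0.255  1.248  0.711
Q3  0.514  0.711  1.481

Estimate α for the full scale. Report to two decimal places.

sum of item variances = 1.433 + 1.248 + 1.481 = 4.162
Σ_{i<j} σ_ij = 1.480
σ²_T = 4.162 + 2 × 1.480 = 7.122
α = (k/(k−1))·(1 − sum of item variances/σ²_T) = (3/2)·(1 − 4.162/7.122) = 0.62

α = 0.62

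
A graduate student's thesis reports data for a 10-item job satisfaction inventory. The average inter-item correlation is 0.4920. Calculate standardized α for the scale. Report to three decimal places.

α = 0.906

Standardized α = k·r̄ / (1 + (k−1)·r̄) = 10 × 0.4920 / (1 + 9 × 0.4920)
  = 4.9200 / 5.4280 = 0.906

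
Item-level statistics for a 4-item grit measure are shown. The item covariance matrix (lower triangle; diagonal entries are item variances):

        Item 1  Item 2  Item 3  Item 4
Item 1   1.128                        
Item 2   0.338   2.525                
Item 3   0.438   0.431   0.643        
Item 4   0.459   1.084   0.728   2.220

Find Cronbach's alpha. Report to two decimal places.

Σσ²ᵢ = 1.128 + 2.525 + 0.643 + 2.220 = 6.516
Σ_{i<j} σ_ij = 3.478
σ²_T = 6.516 + 2 × 3.478 = 13.472
α = (k/(k−1))·(1 − Σσ²ᵢ/σ²_T) = (4/3)·(1 − 6.516/13.472) = 0.69

Cronbach's alpha = 0.69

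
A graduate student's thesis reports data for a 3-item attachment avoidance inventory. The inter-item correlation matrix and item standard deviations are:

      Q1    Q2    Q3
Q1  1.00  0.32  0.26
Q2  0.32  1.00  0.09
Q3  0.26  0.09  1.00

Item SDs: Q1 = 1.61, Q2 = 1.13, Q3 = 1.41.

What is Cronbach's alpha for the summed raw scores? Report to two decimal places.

Σσ²ᵢ = 1.61² + 1.13² + 1.41² = 5.8571
Covariances σ_ij = r_ij · s_i · s_j:
  σ(Q1,Q2) = 0.32 × 1.61 × 1.13 = 0.5822
  σ(Q1,Q3) = 0.26 × 1.61 × 1.41 = 0.5902
  σ(Q2,Q3) = 0.09 × 1.13 × 1.41 = 0.1434
σ²_T = Σσ²ᵢ + 2·Σσ_ij = 5.8571 + 2 × 1.3158 = 8.4887
α = (3/2)·(1 − 5.8571/8.4887) = 0.47

Cronbach's alpha = 0.47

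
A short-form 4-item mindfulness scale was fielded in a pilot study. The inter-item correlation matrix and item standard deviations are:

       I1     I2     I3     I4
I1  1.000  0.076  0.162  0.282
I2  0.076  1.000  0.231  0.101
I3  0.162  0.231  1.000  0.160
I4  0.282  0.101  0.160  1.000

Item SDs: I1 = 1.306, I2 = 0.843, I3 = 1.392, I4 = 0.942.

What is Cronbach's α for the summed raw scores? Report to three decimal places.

Σσ²ᵢ = 1.306² + 0.843² + 1.392² + 0.942² = 5.2413
Covariances σ_ij = r_ij · s_i · s_j:
  σ(I1,I2) = 0.076 × 1.306 × 0.843 = 0.0837
  σ(I1,I3) = 0.162 × 1.306 × 1.392 = 0.2945
  σ(I1,I4) = 0.282 × 1.306 × 0.942 = 0.3469
  σ(I2,I3) = 0.231 × 0.843 × 1.392 = 0.2711
  σ(I2,I4) = 0.101 × 0.843 × 0.942 = 0.0802
  σ(I3,I4) = 0.160 × 1.392 × 0.942 = 0.2098
σ²_T = Σσ²ᵢ + 2·Σσ_ij = 5.2413 + 2 × 1.2862 = 7.8137
α = (4/3)·(1 − 5.2413/7.8137) = 0.439

α = 0.439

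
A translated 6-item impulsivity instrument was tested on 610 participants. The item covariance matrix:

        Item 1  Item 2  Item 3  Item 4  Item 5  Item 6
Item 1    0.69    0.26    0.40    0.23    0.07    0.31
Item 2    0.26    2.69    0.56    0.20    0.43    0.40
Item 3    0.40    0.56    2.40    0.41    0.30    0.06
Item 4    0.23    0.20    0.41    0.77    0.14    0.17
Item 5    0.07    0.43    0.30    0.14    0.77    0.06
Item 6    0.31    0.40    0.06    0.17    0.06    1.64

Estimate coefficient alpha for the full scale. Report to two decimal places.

coefficient alpha = 0.57

Σσᵢ² = 0.69 + 2.69 + 2.40 + 0.77 + 0.77 + 1.64 = 8.96
Σ_{i<j} σ_ij = 4.00
σ²_total = 8.96 + 2 × 4.00 = 16.96
α = (k/(k−1))·(1 − Σσᵢ²/σ²_total) = (6/5)·(1 − 8.96/16.96) = 0.57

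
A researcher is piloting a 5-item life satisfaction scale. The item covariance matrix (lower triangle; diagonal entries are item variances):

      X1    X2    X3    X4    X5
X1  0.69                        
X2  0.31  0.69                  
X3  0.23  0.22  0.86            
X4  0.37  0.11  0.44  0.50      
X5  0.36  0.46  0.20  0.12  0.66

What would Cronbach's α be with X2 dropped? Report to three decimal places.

Remaining items: X1, X3, X4, X5 (k = 4).
ΣVar(i) = 0.69 + 0.86 + 0.50 + 0.66 = 2.71
total variance = 2.71 + 2 × 1.72 = 6.15
α (item deleted) = (4/3)·(1 − 2.71/6.15) = 0.746

Cronbach's α = 0.746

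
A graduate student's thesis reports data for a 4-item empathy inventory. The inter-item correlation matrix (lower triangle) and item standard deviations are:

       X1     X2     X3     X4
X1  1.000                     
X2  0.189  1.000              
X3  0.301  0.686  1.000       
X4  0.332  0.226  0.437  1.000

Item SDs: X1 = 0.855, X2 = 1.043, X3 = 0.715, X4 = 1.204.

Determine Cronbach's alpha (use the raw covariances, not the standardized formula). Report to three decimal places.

Σσ²ᵢ = 0.855² + 1.043² + 0.715² + 1.204² = 3.7797
Covariances σ_ij = r_ij · s_i · s_j:
  σ(X1,X2) = 0.189 × 0.855 × 1.043 = 0.1685
  σ(X1,X3) = 0.301 × 0.855 × 0.715 = 0.1840
  σ(X1,X4) = 0.332 × 0.855 × 1.204 = 0.3418
  σ(X2,X3) = 0.686 × 1.043 × 0.715 = 0.5116
  σ(X2,X4) = 0.226 × 1.043 × 1.204 = 0.2838
  σ(X3,X4) = 0.437 × 0.715 × 1.204 = 0.3762
σ²_T = Σσ²ᵢ + 2·Σσ_ij = 3.7797 + 2 × 1.8659 = 7.5115
α = (4/3)·(1 − 3.7797/7.5115) = 0.662

Cronbach's alpha = 0.662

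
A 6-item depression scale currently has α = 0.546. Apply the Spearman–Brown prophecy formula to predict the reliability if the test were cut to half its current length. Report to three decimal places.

Length factor m = 1/2
α' = m·α / (1 − (1−m)·α)
   = 1/2 × 0.546 / (1 − (1 − 1/2) × 0.546)
   = 0.2730 / 0.7270 = 0.376

predicted reliability = 0.376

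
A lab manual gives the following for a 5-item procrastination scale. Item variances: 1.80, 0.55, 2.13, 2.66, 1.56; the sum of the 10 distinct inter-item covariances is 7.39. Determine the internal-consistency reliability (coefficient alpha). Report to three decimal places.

coefficient alpha = 0.787

ΣVar(i) = 1.80 + 0.55 + 2.13 + 2.66 + 1.56 = 8.70
Sum of distinct covariances = 7.39
σ²_T = ΣVar(i) + 2·Σcov = 8.70 + 2 × 7.39 = 23.48
α = (5/4)·(1 − 8.70/23.48) = 0.787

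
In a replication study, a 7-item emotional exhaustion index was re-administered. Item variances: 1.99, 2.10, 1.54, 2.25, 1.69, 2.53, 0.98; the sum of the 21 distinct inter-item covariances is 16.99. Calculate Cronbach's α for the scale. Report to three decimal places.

Cronbach's α = 0.842

Σσ²ᵢ = 1.99 + 2.10 + 1.54 + 2.25 + 1.69 + 2.53 + 0.98 = 13.08
Sum of distinct covariances = 16.99
σ²_T = Σσ²ᵢ + 2·Σcov = 13.08 + 2 × 16.99 = 47.06
α = (7/6)·(1 − 13.08/47.06) = 0.842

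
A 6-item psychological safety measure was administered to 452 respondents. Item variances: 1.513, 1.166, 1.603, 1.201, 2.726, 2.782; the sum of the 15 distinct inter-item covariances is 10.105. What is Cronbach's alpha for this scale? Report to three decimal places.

Σσᵢ² = 1.513 + 1.166 + 1.603 + 1.201 + 2.726 + 2.782 = 10.991
Sum of distinct covariances = 10.105
σ²_total = Σσᵢ² + 2·Σcov = 10.991 + 2 × 10.105 = 31.201
α = (6/5)·(1 − 10.991/31.201) = 0.777

α = 0.777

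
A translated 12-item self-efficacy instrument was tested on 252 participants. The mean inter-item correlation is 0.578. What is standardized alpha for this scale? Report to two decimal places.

α = 0.94

Standardized α = k·r̄ / (1 + (k−1)·r̄) = 12 × 0.578 / (1 + 11 × 0.578)
  = 6.9360 / 7.3580 = 0.94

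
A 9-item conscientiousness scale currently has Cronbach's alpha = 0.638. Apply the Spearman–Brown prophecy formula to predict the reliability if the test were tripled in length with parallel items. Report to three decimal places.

Length factor m = 3
α' = m·α / (1 + (m−1)·α)
   = 3 × 0.638 / (1 + (3 − 1) × 0.638)
   = 1.9140 / 2.2760 = 0.841

predicted reliability = 0.841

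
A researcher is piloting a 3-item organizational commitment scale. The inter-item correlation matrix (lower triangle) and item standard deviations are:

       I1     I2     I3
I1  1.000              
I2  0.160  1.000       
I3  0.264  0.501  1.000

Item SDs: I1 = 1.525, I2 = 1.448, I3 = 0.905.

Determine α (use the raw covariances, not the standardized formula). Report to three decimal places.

α = 0.516

Σσ²ᵢ = 1.525² + 1.448² + 0.905² = 5.2414
Covariances σ_ij = r_ij · s_i · s_j:
  σ(I1,I2) = 0.160 × 1.525 × 1.448 = 0.3533
  σ(I1,I3) = 0.264 × 1.525 × 0.905 = 0.3644
  σ(I2,I3) = 0.501 × 1.448 × 0.905 = 0.6565
σ²_T = Σσ²ᵢ + 2·Σσ_ij = 5.2414 + 2 × 1.3742 = 7.9898
α = (3/2)·(1 − 5.2414/7.9898) = 0.516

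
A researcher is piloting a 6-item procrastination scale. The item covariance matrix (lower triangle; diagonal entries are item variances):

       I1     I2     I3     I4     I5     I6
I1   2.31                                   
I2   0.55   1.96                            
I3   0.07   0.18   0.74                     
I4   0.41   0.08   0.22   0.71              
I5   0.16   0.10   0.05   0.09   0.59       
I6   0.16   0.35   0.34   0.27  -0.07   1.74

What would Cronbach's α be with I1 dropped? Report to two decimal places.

α = 0.45

Remaining items: I2, I3, I4, I5, I6 (k = 5).
Σσᵢ² = 1.96 + 0.74 + 0.71 + 0.59 + 1.74 = 5.74
Var(T) = 5.74 + 2 × 1.61 = 8.96
α (item deleted) = (5/4)·(1 − 5.74/8.96) = 0.45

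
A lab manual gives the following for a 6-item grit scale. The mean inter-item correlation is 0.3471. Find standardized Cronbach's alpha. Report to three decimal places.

Standardized α = k·r̄ / (1 + (k−1)·r̄) = 6 × 0.3471 / (1 + 5 × 0.3471)
  = 2.0826 / 2.7355 = 0.761

α = 0.761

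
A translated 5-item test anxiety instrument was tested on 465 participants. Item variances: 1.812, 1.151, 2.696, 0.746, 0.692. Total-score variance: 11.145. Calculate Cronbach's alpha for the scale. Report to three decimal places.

sum of item variances = 1.812 + 1.151 + 2.696 + 0.746 + 0.692 = 7.097
α = (k/(k−1))·(1 − sum of item variances/σ²_total) = (5/4)·(1 − 7.097/11.145) = 0.454

Cronbach's alpha = 0.454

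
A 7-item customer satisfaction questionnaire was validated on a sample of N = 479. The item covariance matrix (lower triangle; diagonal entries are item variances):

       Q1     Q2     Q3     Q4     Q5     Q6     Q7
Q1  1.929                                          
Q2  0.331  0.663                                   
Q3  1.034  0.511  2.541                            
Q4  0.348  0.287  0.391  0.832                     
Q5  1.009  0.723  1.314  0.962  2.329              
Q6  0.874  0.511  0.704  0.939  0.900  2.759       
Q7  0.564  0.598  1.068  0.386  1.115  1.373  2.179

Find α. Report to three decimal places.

α = 0.824

sum of item variances = 1.929 + 0.663 + 2.541 + 0.832 + 2.329 + 2.759 + 2.179 = 13.232
Sum of off-diagonal covariances = 15.942
Var(T) = 13.232 + 2 × 15.942 = 45.116
α = (k/(k−1))·(1 − sum of item variances/Var(T)) = (7/6)·(1 − 13.232/45.116) = 0.824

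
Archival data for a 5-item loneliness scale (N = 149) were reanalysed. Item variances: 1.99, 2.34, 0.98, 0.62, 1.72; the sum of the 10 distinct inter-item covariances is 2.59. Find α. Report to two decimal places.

sum of item variances = 1.99 + 2.34 + 0.98 + 0.62 + 1.72 = 7.65
Sum of distinct covariances = 2.59
total variance = sum of item variances + 2·Σcov = 7.65 + 2 × 2.59 = 12.83
α = (5/4)·(1 − 7.65/12.83) = 0.50

α = 0.50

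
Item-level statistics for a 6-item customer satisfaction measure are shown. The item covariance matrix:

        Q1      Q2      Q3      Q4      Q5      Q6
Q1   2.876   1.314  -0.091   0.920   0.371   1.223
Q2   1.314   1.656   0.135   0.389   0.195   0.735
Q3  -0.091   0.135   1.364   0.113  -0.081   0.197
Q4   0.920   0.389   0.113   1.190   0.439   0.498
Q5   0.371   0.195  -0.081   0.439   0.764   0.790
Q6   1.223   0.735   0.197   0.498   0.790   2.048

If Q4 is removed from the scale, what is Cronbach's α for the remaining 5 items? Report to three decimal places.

Remaining items: Q1, Q2, Q3, Q5, Q6 (k = 5).
Σσ²ᵢ = 2.876 + 1.656 + 1.364 + 0.764 + 2.048 = 8.708
σ²_total = 8.708 + 2 × 4.788 = 18.284
α (item deleted) = (5/4)·(1 − 8.708/18.284) = 0.655

Cronbach's α = 0.655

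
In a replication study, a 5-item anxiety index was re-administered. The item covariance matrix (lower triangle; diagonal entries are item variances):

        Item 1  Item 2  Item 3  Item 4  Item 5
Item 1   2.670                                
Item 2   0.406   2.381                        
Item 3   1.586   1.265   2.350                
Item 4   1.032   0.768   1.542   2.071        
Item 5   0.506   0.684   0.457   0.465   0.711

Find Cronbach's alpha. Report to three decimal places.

α = 0.789

Σσ²ᵢ = 2.670 + 2.381 + 2.350 + 2.071 + 0.711 = 10.183
Sum of off-diagonal covariances = 8.711
Var(T) = 10.183 + 2 × 8.711 = 27.605
α = (k/(k−1))·(1 − Σσ²ᵢ/Var(T)) = (5/4)·(1 − 10.183/27.605) = 0.789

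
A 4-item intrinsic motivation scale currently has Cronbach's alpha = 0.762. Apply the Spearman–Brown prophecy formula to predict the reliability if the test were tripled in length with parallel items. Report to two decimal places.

Length factor m = 3
α' = m·α / (1 + (m−1)·α)
   = 3 × 0.762 / (1 + (3 − 1) × 0.762)
   = 2.2860 / 2.5240 = 0.91

predicted reliability = 0.91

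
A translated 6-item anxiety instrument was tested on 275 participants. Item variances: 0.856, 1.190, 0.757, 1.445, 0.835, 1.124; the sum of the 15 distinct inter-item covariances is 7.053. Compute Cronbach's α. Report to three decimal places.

Σσ²ᵢ = 0.856 + 1.190 + 0.757 + 1.445 + 0.835 + 1.124 = 6.207
Sum of distinct covariances = 7.053
Var(T) = Σσ²ᵢ + 2·Σcov = 6.207 + 2 × 7.053 = 20.313
α = (6/5)·(1 − 6.207/20.313) = 0.833

Cronbach's α = 0.833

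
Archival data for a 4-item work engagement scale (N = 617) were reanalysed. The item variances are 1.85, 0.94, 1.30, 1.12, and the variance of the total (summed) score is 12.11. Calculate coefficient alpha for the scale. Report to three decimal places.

α = 0.760

Σσᵢ² = 1.85 + 0.94 + 1.30 + 1.12 = 5.21
α = (k/(k−1))·(1 − Σσᵢ²/Var(T)) = (4/3)·(1 − 5.21/12.11) = 0.760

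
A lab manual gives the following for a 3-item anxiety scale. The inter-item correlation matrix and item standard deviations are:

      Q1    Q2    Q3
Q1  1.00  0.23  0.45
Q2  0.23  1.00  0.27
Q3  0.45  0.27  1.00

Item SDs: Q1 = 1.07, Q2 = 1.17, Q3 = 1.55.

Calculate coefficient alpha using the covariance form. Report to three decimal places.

Σσ²ᵢ = 1.07² + 1.17² + 1.55² = 4.9163
Covariances σ_ij = r_ij · s_i · s_j:
  σ(Q1,Q2) = 0.23 × 1.07 × 1.17 = 0.2879
  σ(Q1,Q3) = 0.45 × 1.07 × 1.55 = 0.7463
  σ(Q2,Q3) = 0.27 × 1.17 × 1.55 = 0.4896
σ²_T = Σσ²ᵢ + 2·Σσ_ij = 4.9163 + 2 × 1.5238 = 7.9639
α = (3/2)·(1 − 4.9163/7.9639) = 0.574

α = 0.574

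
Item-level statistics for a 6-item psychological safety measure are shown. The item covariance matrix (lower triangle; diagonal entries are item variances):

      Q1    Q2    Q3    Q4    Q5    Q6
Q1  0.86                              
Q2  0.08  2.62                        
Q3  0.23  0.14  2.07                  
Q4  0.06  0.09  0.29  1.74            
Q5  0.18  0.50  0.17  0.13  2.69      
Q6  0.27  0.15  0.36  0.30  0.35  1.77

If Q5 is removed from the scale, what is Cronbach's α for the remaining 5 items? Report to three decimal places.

Remaining items: Q1, Q2, Q3, Q4, Q6 (k = 5).
Σσᵢ² = 0.86 + 2.62 + 2.07 + 1.74 + 1.77 = 9.06
total variance = 9.06 + 2 × 1.97 = 13.00
α (item deleted) = (5/4)·(1 − 9.06/13.00) = 0.379

Cronbach's α = 0.379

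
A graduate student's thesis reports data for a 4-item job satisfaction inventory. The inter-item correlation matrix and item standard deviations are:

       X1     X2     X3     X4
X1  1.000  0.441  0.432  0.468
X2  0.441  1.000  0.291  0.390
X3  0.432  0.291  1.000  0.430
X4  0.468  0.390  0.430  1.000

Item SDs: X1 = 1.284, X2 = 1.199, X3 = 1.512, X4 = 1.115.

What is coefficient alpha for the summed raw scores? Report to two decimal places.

Σσ²ᵢ = 1.284² + 1.199² + 1.512² + 1.115² = 6.6156
Covariances σ_ij = r_ij · s_i · s_j:
  σ(X1,X2) = 0.441 × 1.284 × 1.199 = 0.6789
  σ(X1,X3) = 0.432 × 1.284 × 1.512 = 0.8387
  σ(X1,X4) = 0.468 × 1.284 × 1.115 = 0.6700
  σ(X2,X3) = 0.291 × 1.199 × 1.512 = 0.5276
  σ(X2,X4) = 0.390 × 1.199 × 1.115 = 0.5214
  σ(X3,X4) = 0.430 × 1.512 × 1.115 = 0.7249
σ²_T = Σσ²ᵢ + 2·Σσ_ij = 6.6156 + 2 × 3.9615 = 14.5386
α = (4/3)·(1 − 6.6156/14.5386) = 0.73

coefficient alpha = 0.73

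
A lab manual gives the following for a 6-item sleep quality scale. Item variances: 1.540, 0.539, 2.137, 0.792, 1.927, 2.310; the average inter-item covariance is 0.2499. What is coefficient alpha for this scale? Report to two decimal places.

coefficient alpha = 0.54

Σσ²ᵢ = 1.540 + 0.539 + 2.137 + 0.792 + 1.927 + 2.310 = 9.245
Sum of the 15 distinct covariances = 15 × 0.2499 = 3.7485
Var(T) = Σσ²ᵢ + 2·Σcov = 9.245 + 2 × 3.7485 = 16.7420
α = (6/5)·(1 − 9.245/16.7420) = 0.54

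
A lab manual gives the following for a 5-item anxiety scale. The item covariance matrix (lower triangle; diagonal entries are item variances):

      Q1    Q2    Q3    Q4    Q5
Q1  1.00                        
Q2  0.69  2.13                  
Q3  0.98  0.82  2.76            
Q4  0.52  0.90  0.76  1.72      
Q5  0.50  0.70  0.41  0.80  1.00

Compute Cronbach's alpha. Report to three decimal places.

Cronbach's alpha = 0.777

Σσᵢ² = 1.00 + 2.13 + 2.76 + 1.72 + 1.00 = 8.61
Σ_{i<j} σ_ij = 7.08
total variance = 8.61 + 2 × 7.08 = 22.77
α = (k/(k−1))·(1 − Σσᵢ²/total variance) = (5/4)·(1 − 8.61/22.77) = 0.777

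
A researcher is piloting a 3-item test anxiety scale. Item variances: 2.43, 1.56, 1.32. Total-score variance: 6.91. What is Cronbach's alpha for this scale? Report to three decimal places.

Σσᵢ² = 2.43 + 1.56 + 1.32 = 5.31
α = (k/(k−1))·(1 − Σσᵢ²/total variance) = (3/2)·(1 − 5.31/6.91) = 0.347

α = 0.347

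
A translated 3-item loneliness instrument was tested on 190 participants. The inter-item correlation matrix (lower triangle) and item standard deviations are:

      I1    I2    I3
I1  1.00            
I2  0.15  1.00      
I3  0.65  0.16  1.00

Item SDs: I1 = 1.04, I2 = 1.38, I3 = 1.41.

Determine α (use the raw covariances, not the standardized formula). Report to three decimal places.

α = 0.560

Σσ²ᵢ = 1.04² + 1.38² + 1.41² = 4.9741
Covariances σ_ij = r_ij · s_i · s_j:
  σ(I1,I2) = 0.15 × 1.04 × 1.38 = 0.2153
  σ(I1,I3) = 0.65 × 1.04 × 1.41 = 0.9532
  σ(I2,I3) = 0.16 × 1.38 × 1.41 = 0.3113
σ²_T = Σσ²ᵢ + 2·Σσ_ij = 4.9741 + 2 × 1.4798 = 7.9337
α = (3/2)·(1 − 4.9741/7.9337) = 0.560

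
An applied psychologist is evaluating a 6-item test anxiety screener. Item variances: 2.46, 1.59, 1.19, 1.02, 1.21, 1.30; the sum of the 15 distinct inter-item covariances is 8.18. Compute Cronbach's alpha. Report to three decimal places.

Σσ²ᵢ = 2.46 + 1.59 + 1.19 + 1.02 + 1.21 + 1.30 = 8.77
Sum of distinct covariances = 8.18
σ²_total = Σσ²ᵢ + 2·Σcov = 8.77 + 2 × 8.18 = 25.13
α = (6/5)·(1 − 8.77/25.13) = 0.781

Cronbach's alpha = 0.781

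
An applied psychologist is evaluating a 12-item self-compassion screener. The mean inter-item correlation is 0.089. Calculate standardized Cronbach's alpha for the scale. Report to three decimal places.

Standardized α = k·r̄ / (1 + (k−1)·r̄) = 12 × 0.089 / (1 + 11 × 0.089)
  = 1.0680 / 1.9790 = 0.540

α = 0.540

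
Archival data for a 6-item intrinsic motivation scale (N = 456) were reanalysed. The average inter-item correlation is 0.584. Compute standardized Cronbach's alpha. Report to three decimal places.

standardized Cronbach's alpha = 0.894

Standardized α = k·r̄ / (1 + (k−1)·r̄) = 6 × 0.584 / (1 + 5 × 0.584)
  = 3.5040 / 3.9200 = 0.894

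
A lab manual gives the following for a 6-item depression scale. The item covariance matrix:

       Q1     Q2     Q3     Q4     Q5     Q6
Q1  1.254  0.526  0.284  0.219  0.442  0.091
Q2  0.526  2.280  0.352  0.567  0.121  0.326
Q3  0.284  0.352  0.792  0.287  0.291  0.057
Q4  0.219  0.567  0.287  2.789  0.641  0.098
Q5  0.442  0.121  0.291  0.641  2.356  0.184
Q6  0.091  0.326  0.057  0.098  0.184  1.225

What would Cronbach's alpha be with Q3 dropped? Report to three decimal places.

Cronbach's alpha = 0.492

Remaining items: Q1, Q2, Q4, Q5, Q6 (k = 5).
Σσᵢ² = 1.254 + 2.280 + 2.789 + 2.356 + 1.225 = 9.904
total variance = 9.904 + 2 × 3.215 = 16.334
α (item deleted) = (5/4)·(1 − 9.904/16.334) = 0.492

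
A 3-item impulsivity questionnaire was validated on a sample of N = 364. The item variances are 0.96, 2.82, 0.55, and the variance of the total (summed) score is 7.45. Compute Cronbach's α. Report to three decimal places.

α = 0.628

Σσᵢ² = 0.96 + 2.82 + 0.55 = 4.33
α = (k/(k−1))·(1 − Σσᵢ²/total variance) = (3/2)·(1 − 4.33/7.45) = 0.628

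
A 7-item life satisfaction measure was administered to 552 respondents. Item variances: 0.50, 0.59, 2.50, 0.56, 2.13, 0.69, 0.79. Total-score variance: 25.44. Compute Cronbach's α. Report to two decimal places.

α = 0.81

sum of item variances = 0.50 + 0.59 + 2.50 + 0.56 + 2.13 + 0.69 + 0.79 = 7.76
α = (k/(k−1))·(1 − sum of item variances/total variance) = (7/6)·(1 − 7.76/25.44) = 0.81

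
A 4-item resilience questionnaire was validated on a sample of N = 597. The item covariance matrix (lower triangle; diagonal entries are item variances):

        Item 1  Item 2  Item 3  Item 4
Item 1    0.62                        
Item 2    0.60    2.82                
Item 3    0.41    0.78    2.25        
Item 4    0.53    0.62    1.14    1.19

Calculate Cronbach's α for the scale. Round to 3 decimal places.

Σσ²ᵢ = 0.62 + 2.82 + 2.25 + 1.19 = 6.88
Sum of off-diagonal covariances = 4.08
σ²_T = 6.88 + 2 × 4.08 = 15.04
α = (k/(k−1))·(1 − Σσ²ᵢ/σ²_T) = (4/3)·(1 − 6.88/15.04) = 0.723

Cronbach's α = 0.723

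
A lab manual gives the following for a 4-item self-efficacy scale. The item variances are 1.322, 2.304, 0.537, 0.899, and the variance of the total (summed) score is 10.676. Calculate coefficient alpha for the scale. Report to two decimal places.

ΣVar(i) = 1.322 + 2.304 + 0.537 + 0.899 = 5.062
α = (k/(k−1))·(1 − ΣVar(i)/σ²_T) = (4/3)·(1 − 5.062/10.676) = 0.70

coefficient alpha = 0.70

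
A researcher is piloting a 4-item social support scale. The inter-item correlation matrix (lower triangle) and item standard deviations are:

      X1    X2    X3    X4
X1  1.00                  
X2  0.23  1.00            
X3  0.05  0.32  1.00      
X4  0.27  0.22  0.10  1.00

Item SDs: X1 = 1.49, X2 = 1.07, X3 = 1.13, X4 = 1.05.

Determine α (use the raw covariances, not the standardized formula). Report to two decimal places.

Σσ²ᵢ = 1.49² + 1.07² + 1.13² + 1.05² = 5.7444
Covariances σ_ij = r_ij · s_i · s_j:
  σ(X1,X2) = 0.23 × 1.49 × 1.07 = 0.3667
  σ(X1,X3) = 0.05 × 1.49 × 1.13 = 0.0842
  σ(X1,X4) = 0.27 × 1.49 × 1.05 = 0.4224
  σ(X2,X3) = 0.32 × 1.07 × 1.13 = 0.3869
  σ(X2,X4) = 0.22 × 1.07 × 1.05 = 0.2472
  σ(X3,X4) = 0.10 × 1.13 × 1.05 = 0.1186
σ²_T = Σσ²ᵢ + 2·Σσ_ij = 5.7444 + 2 × 1.6260 = 8.9964
α = (4/3)·(1 − 5.7444/8.9964) = 0.48

α = 0.48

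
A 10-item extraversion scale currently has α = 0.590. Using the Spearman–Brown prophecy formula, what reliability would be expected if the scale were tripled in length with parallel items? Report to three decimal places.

predicted reliability = 0.812

Length factor m = 3
α' = m·α / (1 + (m−1)·α)
   = 3 × 0.590 / (1 + (3 − 1) × 0.590)
   = 1.7700 / 2.1800 = 0.812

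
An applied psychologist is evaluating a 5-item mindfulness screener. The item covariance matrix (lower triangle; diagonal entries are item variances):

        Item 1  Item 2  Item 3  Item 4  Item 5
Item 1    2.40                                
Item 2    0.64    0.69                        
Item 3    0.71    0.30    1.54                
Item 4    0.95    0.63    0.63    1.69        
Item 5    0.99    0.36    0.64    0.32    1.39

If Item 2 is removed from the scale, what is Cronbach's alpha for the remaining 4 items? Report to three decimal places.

Cronbach's alpha = 0.729

Remaining items: Item 1, Item 3, Item 4, Item 5 (k = 4).
Σσᵢ² = 2.40 + 1.54 + 1.69 + 1.39 = 7.02
σ²_total = 7.02 + 2 × 4.24 = 15.50
α (item deleted) = (4/3)·(1 − 7.02/15.50) = 0.729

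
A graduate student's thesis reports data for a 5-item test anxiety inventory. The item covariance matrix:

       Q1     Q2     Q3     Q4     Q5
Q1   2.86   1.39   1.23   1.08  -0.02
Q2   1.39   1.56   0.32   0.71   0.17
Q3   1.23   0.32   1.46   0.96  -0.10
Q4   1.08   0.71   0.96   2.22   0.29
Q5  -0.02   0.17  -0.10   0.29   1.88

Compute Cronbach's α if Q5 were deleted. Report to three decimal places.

Remaining items: Q1, Q2, Q3, Q4 (k = 4).
Σσ²ᵢ = 2.86 + 1.56 + 1.46 + 2.22 = 8.10
σ²_total = 8.10 + 2 × 5.69 = 19.48
α (item deleted) = (4/3)·(1 − 8.10/19.48) = 0.779

α = 0.779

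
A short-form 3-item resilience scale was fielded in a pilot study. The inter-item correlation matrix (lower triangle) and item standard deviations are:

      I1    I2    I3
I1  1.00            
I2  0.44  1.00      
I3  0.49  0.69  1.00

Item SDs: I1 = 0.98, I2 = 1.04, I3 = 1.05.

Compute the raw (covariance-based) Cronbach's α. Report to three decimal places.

Σσ²ᵢ = 0.98² + 1.04² + 1.05² = 3.1445
Covariances σ_ij = r_ij · s_i · s_j:
  σ(I1,I2) = 0.44 × 0.98 × 1.04 = 0.4484
  σ(I1,I3) = 0.49 × 0.98 × 1.05 = 0.5042
  σ(I2,I3) = 0.69 × 1.04 × 1.05 = 0.7535
σ²_T = Σσ²ᵢ + 2·Σσ_ij = 3.1445 + 2 × 1.7061 = 6.5567
α = (3/2)·(1 − 3.1445/6.5567) = 0.781

Cronbach's α = 0.781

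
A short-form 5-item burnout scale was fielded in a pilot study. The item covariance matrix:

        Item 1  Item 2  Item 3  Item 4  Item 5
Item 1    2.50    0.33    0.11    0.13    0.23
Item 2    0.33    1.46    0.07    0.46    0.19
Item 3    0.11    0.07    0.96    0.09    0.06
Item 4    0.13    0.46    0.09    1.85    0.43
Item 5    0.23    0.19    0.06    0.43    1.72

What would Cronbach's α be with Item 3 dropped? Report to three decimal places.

Remaining items: Item 1, Item 2, Item 4, Item 5 (k = 4).
Σσ²ᵢ = 2.50 + 1.46 + 1.85 + 1.72 = 7.53
total variance = 7.53 + 2 × 1.77 = 11.07
α (item deleted) = (4/3)·(1 − 7.53/11.07) = 0.426

α = 0.426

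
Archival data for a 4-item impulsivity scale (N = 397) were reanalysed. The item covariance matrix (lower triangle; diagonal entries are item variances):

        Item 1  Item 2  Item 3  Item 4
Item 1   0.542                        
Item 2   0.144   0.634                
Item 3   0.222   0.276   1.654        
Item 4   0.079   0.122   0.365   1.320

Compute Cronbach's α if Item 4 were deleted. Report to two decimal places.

α = 0.47

Remaining items: Item 1, Item 2, Item 3 (k = 3).
Σσ²ᵢ = 0.542 + 0.634 + 1.654 = 2.830
Var(T) = 2.830 + 2 × 0.642 = 4.114
α (item deleted) = (3/2)·(1 − 2.830/4.114) = 0.47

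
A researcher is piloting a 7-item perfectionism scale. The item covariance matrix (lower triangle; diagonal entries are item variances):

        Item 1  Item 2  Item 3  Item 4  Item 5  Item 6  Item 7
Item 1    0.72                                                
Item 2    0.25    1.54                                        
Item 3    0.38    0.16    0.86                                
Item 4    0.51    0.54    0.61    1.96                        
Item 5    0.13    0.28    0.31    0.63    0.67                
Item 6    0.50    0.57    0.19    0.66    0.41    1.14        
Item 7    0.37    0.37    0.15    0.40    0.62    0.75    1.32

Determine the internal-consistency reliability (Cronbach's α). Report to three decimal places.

α = 0.795

Σσ²ᵢ = 0.72 + 1.54 + 0.86 + 1.96 + 0.67 + 1.14 + 1.32 = 8.21
Sum of off-diagonal covariances = 8.79
Var(T) = 8.21 + 2 × 8.79 = 25.79
α = (k/(k−1))·(1 − Σσ²ᵢ/Var(T)) = (7/6)·(1 − 8.21/25.79) = 0.795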